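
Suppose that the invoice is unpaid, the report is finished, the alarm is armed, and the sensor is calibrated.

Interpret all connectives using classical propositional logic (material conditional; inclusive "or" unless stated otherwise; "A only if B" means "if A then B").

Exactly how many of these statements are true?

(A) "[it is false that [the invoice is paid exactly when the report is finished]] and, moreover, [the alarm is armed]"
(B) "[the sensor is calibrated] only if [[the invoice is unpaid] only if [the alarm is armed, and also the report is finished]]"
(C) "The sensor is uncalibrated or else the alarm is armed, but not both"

3

Let S = "the invoice is paid" (F), M = "the report is finished" (T), K = "the alarm is armed" (T), V = "the sensor is calibrated" (T).

(A): This is ~(S <-> M) & K.

S <-> M = F <-> T = F
~(S <-> M) = ~F = T
~(S <-> M) & K = T & T = T
Hence (A) is true.

(B): This is V -> (~S -> (K & M)).

~S = ~F = T
K & M = T & T = T
~S -> (K & M) = T -> T = T
V -> (~S -> (K & M)) = T -> T = T
So (B) is true.

(C): Formalization: ~V xor K

~V = ~T = F
~V xor K = F xor T = T
Thus (C) is true.

True statements: 3 ((A), (B), (C)).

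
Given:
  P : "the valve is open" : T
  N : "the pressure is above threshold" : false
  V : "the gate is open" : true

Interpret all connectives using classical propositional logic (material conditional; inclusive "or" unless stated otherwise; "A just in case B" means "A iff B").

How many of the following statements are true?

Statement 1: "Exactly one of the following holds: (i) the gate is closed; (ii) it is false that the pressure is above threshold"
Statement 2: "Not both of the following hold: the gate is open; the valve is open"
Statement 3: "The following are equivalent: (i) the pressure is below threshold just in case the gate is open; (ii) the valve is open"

Statement 1: This is ¬V ⊕ ¬N.

¬V = ¬T = F
¬N = ¬F = T
¬V ⊕ ¬N = F ⊕ T = T
So Statement 1 is true.

Statement 2: Parsed as V ↑ P

V ↑ P = T ↑ T = F
Hence Statement 2 is false.

Statement 3: In symbols: (¬N ↔ V) ↔ P

¬N = ¬F = T
¬N ↔ V = T ↔ T = T
(¬N ↔ V) ↔ P = T ↔ T = T
So Statement 3 is true.

2 of the 3 statements are true.

2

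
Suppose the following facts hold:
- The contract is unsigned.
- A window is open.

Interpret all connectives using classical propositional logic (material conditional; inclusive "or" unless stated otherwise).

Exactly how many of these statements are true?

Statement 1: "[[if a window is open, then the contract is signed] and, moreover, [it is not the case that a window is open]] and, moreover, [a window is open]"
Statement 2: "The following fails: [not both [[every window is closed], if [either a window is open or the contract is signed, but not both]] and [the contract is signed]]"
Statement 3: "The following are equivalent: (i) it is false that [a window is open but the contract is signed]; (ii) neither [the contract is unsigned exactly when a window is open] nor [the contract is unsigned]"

0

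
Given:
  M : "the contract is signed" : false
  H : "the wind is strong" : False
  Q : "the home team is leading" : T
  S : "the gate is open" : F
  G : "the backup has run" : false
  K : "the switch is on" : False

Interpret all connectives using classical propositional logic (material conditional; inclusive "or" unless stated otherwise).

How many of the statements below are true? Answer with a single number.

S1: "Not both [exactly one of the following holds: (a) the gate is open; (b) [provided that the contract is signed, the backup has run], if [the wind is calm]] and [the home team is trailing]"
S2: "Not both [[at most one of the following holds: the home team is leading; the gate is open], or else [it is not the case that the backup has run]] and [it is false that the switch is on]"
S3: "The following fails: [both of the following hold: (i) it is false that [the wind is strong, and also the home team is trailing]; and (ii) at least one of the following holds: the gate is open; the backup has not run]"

S1: This is (S xor (~H -> (M -> G))) nand ~Q.

~H = ~F = T
M -> G = F -> F = T
~H -> (M -> G) = T -> T = T
S xor (~H -> (M -> G)) = F xor T = T
~Q = ~T = F
(S xor (~H -> (M -> G))) nand ~Q = T nand F = T
So S1 is true.

S2: In symbols: ((Q nand S) | ~G) nand ~K

Q nand S = T nand F = T
~G = ~F = T
(Q nand S) | ~G = T | T = T
~K = ~F = T
((Q nand S) | ~G) nand ~K = T nand T = F
Hence S2 is false.

S3: This is ~(~(H & ~Q) & (S | ~G)).

~Q = ~T = F
H & ~Q = F & F = F
~(H & ~Q) = ~F = T
~G = ~F = T
S | ~G = F | T = T
~(H & ~Q) & (S | ~G) = T & T = T
~(~(H & ~Q) & (S | ~G)) = ~T = F
Hence S3 is false.

True statements: 1.

1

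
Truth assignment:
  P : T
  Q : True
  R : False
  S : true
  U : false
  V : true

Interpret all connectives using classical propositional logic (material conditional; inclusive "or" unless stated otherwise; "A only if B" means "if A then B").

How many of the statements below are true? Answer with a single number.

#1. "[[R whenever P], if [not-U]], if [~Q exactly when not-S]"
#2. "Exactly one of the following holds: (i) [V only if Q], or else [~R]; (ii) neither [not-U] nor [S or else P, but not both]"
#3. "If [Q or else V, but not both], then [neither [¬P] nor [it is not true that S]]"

2

#1: Parsed as (¬Q ↔ ¬S) → (¬U → (P → R))

¬Q = ¬T = F
¬S = ¬T = F
¬Q ↔ ¬S = F ↔ F = T
¬U = ¬F = T
P → R = T → F = F
¬U → (P → R) = T → F = F
(¬Q ↔ ¬S) → (¬U → (P → R)) = T → F = F
Hence #1 is false.

#2: In symbols: ((V → Q) ∨ ¬R) ⊕ (¬U ↓ (S ⊕ P))

V → Q = T → T = T
¬R = ¬F = T
(V → Q) ∨ ¬R = T ∨ T = T
¬U = ¬F = T
S ⊕ P = T ⊕ T = F
¬U ↓ (S ⊕ P) = T ↓ F = F
((V → Q) ∨ ¬R) ⊕ (¬U ↓ (S ⊕ P)) = T ⊕ F = T
So #2 is true.

#3: Formalization: (Q ⊕ V) → (¬P ↓ ¬S)

Q ⊕ V = T ⊕ T = F
¬P = ¬T = F
¬S = ¬T = F
¬P ↓ ¬S = F ↓ F = T
(Q ⊕ V) → (¬P ↓ ¬S) = F → T = T
Thus #3 is true.

True statements: 2 (#2, #3).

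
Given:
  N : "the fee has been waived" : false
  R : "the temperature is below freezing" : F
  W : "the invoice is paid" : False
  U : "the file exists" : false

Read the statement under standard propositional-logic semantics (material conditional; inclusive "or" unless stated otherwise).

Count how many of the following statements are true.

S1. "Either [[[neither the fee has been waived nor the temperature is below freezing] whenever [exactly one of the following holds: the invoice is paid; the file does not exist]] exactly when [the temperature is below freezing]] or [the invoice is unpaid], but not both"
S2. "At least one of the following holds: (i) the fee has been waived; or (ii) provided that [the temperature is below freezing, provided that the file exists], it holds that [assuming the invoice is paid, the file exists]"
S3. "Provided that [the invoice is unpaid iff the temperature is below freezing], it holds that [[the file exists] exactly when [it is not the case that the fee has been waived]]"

S1: In symbols: (((W xor not U) -> (N nor R)) iff R) xor not W

not U = not False = True
W xor not U = False xor True = True
N nor R = False nor False = True
(W xor not U) -> (N nor R) = True -> True = True
((W xor not U) -> (N nor R)) iff R = True iff False = False
not W = not False = True
(((W xor not U) -> (N nor R)) iff R) xor not W = False xor True = True
Hence S1 is true.

S2: Formalization: N or ((U -> R) -> (W -> U))

U -> R = False -> False = True
W -> U = False -> False = True
(U -> R) -> (W -> U) = True -> True = True
N or ((U -> R) -> (W -> U)) = False or True = True
Thus S2 is true.

S3: Formalization: (not W iff R) -> (U iff not N)

not W = not False = True
not W iff R = True iff False = False
not N = not False = True
U iff not N = False iff True = False
(not W iff R) -> (U iff not N) = False -> False = True
Thus S3 is true.

Count: 3.

3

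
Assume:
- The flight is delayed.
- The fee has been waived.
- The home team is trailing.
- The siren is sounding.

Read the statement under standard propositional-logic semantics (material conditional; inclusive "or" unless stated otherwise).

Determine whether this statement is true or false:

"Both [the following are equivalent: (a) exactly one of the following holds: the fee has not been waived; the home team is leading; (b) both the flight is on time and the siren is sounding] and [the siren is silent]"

Let Q = "the fee has been waived" (T), R = "the home team is leading" (F), P = "the flight is delayed" (T), S = "the siren is sounding" (T).
This is ((~Q xor R) <-> (~P & S)) & ~S.

~Q = ~T = F
~Q xor R = F xor F = F
~P = ~T = F
~P & S = F & T = F
(~Q xor R) <-> (~P & S) = F <-> F = T
~S = ~T = F
((~Q xor R) <-> (~P & S)) & ~S = T & F = F

The statement is false.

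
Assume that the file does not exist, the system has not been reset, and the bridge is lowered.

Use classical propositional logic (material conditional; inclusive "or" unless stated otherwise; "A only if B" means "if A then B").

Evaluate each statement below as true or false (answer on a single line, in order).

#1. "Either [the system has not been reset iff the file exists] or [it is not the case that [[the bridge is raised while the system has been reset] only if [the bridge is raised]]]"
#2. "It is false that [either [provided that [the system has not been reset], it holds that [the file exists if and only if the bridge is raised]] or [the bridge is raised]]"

#1 F / #2 F

Let Q = "the system has been reset" (False), P = "the file exists" (False), R = "the bridge is raised" (False).

#1: This is (not Q iff P) or not ((R and Q) -> R).

not Q = not False = True
not Q iff P = True iff False = False
R and Q = False and False = False
(R and Q) -> R = False -> False = True
not ((R and Q) -> R) = not True = False
(not Q iff P) or not ((R and Q) -> R) = False or False = False
So #1 is false.

#2: Formalization: not ((not Q -> (P iff R)) or R)

not Q = not False = True
P iff R = False iff False = True
not Q -> (P iff R) = True -> True = True
(not Q -> (P iff R)) or R = True or False = True
not ((not Q -> (P iff R)) or R) = not True = False
So #2 is false.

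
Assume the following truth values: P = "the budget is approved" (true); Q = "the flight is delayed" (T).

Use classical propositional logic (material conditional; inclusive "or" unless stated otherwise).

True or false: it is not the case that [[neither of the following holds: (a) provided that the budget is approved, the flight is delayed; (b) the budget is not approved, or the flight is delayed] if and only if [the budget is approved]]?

This is not (((P -> Q) nor (not P or Q)) iff P).

P -> Q = True -> True = True
not P = not True = False
not P or Q = False or True = True
(P -> Q) nor (not P or Q) = True nor True = False
((P -> Q) nor (not P or Q)) iff P = False iff True = False
not (((P -> Q) nor (not P or Q)) iff P) = not False = True

true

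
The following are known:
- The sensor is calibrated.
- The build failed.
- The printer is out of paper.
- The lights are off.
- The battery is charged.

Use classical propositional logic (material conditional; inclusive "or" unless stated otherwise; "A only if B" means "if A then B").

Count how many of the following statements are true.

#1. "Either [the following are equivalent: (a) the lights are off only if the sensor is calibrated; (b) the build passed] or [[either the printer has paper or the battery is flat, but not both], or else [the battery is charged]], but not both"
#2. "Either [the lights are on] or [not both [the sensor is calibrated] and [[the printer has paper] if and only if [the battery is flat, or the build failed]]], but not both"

2

Let S = "the lights are on" (False), P = "the sensor is calibrated" (True), Q = "the build passed" (False), R = "the printer has paper" (False), U = "the battery is charged" (True).

#1: Formalization: ((not S -> P) iff Q) xor ((R xor not U) or U)

not S = not False = True
not S -> P = True -> True = True
(not S -> P) iff Q = True iff False = False
not U = not True = False
R xor not U = False xor False = False
(R xor not U) or U = False or True = True
((not S -> P) iff Q) xor ((R xor not U) or U) = False xor True = True
Hence #1 is true.

#2: Parsed as S xor (P nand (R iff (not U or not Q)))

not U = not True = False
not Q = not False = True
not U or not Q = False or True = True
R iff (not U or not Q) = False iff True = False
P nand (R iff (not U or not Q)) = True nand False = True
S xor (P nand (R iff (not U or not Q))) = False xor True = True
Thus #2 is true.

Count: 2.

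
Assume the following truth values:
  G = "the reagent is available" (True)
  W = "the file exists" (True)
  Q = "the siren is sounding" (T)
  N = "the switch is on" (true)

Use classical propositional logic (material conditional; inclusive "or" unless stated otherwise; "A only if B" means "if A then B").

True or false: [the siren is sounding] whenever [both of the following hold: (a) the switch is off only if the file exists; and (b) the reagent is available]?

Parsed as ((not N -> W) and G) -> Q

not N = not True = False
not N -> W = False -> True = True
(not N -> W) and G = True and True = True
((not N -> W) and G) -> Q = True -> True = True

True.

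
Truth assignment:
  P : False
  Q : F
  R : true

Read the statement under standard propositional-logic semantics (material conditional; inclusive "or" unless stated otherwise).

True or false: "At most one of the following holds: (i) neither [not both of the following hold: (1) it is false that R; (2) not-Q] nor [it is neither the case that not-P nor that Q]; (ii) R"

Parsed as ((not R nand not Q) nor (not P nor Q)) nand R

not R = not True = False
not Q = not False = True
not R nand not Q = False nand True = True
not P = not False = True
not P nor Q = True nor False = False
(not R nand not Q) nor (not P nor Q) = True nor False = False
((not R nand not Q) nor (not P nor Q)) nand R = False nand True = True

The statement is true.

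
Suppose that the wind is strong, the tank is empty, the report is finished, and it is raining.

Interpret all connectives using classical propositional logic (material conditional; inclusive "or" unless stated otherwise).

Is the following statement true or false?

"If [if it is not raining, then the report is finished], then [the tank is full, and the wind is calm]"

Let U = "it is raining" (T), N = "the report is finished" (T), V = "the tank is full" (F), S = "the wind is strong" (T).
Parsed as (¬U → N) → (V ∧ ¬S)

¬U = ¬T = F
¬U → N = F → T = T
¬S = ¬T = F
V ∧ ¬S = F ∧ F = F
(¬U → N) → (V ∧ ¬S) = T → F = F

False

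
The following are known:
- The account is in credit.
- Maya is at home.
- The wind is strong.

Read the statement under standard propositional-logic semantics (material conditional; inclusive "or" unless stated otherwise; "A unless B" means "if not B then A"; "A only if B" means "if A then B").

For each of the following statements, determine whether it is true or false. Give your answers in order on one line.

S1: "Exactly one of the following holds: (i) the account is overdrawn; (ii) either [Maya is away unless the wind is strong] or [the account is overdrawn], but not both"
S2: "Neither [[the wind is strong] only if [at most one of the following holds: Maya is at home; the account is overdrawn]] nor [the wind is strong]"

Let P = "the account is overdrawn" (F), Q = "Maya is at home" (T), R = "the wind is strong" (T).

S1: In symbols: P xor ((~Q | R) xor P)

~Q = ~T = F
~Q | R = F | T = T
(~Q | R) xor P = T xor F = T
P xor ((~Q | R) xor P) = F xor T = T
So S1 is true.

S2: Parsed as (R -> (Q nand P)) nor R

Q nand P = T nand F = T
R -> (Q nand P) = T -> T = T
(R -> (Q nand P)) nor R = T nor T = F
Thus S2 is false.

S1 True; S2 False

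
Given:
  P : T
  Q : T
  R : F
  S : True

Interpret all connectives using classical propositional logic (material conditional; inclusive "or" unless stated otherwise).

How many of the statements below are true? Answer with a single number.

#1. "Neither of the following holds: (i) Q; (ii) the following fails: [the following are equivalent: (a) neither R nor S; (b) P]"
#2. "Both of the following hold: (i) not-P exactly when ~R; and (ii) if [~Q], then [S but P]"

0

#1: Formalization: Q ↓ ¬((R ↓ S) ↔ P)

R ↓ S = F ↓ T = F
(R ↓ S) ↔ P = F ↔ T = F
¬((R ↓ S) ↔ P) = ¬F = T
Q ↓ ¬((R ↓ S) ↔ P) = T ↓ T = F
Hence #1 is false.

#2: In symbols: (¬P ↔ ¬R) ∧ (¬Q → (S ∧ P))

¬P = ¬T = F
¬R = ¬F = T
¬P ↔ ¬R = F ↔ T = F
¬Q = ¬T = F
S ∧ P = T ∧ T = T
¬Q → (S ∧ P) = F → T = T
(¬P ↔ ¬R) ∧ (¬Q → (S ∧ P)) = F ∧ T = F
Hence #2 is false.

Count: 0.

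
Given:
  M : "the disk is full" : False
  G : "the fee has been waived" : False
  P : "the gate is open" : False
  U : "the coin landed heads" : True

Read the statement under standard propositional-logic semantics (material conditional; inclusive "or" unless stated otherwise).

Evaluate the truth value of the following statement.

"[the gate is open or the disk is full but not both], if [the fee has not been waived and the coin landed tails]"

Values: G=F, U=T, P=F, M=F.
This is (¬G ∧ ¬U) → (P ⊕ M).

¬G = ¬F = T
¬U = ¬T = F
¬G ∧ ¬U = T ∧ F = F
P ⊕ M = F ⊕ F = F
(¬G ∧ ¬U) → (P ⊕ M) = F → F = T

The statement is true.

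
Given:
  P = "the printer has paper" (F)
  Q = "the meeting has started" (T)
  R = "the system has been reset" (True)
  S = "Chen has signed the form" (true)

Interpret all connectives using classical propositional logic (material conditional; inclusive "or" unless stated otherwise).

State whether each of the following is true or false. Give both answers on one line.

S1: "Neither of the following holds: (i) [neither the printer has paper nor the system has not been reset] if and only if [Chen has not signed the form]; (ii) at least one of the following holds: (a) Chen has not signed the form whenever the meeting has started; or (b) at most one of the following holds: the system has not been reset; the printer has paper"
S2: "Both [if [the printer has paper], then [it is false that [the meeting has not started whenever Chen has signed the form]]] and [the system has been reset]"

S1: Parsed as ((P ↓ ¬R) ↔ ¬S) ↓ ((Q → ¬S) ∨ (¬R ↑ P))

¬R = ¬T = F
P ↓ ¬R = F ↓ F = T
¬S = ¬T = F
(P ↓ ¬R) ↔ ¬S = T ↔ F = F
¬S = ¬T = F
Q → ¬S = T → F = F
¬R = ¬T = F
¬R ↑ P = F ↑ F = T
(Q → ¬S) ∨ (¬R ↑ P) = F ∨ T = T
((P ↓ ¬R) ↔ ¬S) ↓ ((Q → ¬S) ∨ (¬R ↑ P)) = F ↓ T = F
Thus S1 is false.

S2: In symbols: (P → ¬(S → ¬Q)) ∧ R

¬Q = ¬T = F
S → ¬Q = T → F = F
¬(S → ¬Q) = ¬F = T
P → ¬(S → ¬Q) = F → T = T
(P → ¬(S → ¬Q)) ∧ R = T ∧ T = T
Thus S2 is true.

S1 false / S2 true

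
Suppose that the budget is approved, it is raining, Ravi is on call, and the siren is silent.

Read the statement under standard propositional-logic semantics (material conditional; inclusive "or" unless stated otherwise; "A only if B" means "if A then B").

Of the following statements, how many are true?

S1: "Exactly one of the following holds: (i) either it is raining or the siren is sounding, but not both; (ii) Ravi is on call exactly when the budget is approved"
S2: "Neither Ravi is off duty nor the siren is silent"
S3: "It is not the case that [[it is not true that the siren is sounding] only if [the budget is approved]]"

0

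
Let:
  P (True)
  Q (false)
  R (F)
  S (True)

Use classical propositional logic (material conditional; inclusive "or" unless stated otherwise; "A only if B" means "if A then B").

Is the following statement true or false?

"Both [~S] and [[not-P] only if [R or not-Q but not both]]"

Parsed as ~S & (~P -> (R xor ~Q))

~S = ~T = F
~P = ~T = F
~Q = ~F = T
R xor ~Q = F xor T = T
~P -> (R xor ~Q) = F -> T = T
~S & (~P -> (R xor ~Q)) = F & T = F

False.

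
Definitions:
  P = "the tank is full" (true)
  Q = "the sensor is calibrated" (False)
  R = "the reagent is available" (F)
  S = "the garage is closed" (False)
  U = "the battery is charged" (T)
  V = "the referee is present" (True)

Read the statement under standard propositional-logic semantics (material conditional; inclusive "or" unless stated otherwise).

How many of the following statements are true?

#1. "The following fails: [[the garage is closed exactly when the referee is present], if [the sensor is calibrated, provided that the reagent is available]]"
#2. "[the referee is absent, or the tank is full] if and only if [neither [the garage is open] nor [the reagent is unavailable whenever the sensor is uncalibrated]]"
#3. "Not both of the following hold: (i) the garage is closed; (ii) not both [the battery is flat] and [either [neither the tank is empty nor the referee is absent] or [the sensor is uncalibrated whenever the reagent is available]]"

#1: In symbols: ¬((R → Q) → (S ↔ V))

R → Q = F → F = T
S ↔ V = F ↔ T = F
(R → Q) → (S ↔ V) = T → F = F
¬((R → Q) → (S ↔ V)) = ¬F = T
So #1 is true.

#2: In symbols: (¬V ∨ P) ↔ (¬S ↓ (¬Q → ¬R))

¬V = ¬T = F
¬V ∨ P = F ∨ T = T
¬S = ¬F = T
¬Q = ¬F = T
¬R = ¬F = T
¬Q → ¬R = T → T = T
¬S ↓ (¬Q → ¬R) = T ↓ T = F
(¬V ∨ P) ↔ (¬S ↓ (¬Q → ¬R)) = T ↔ F = F
So #2 is false.

#3: This is S ↑ (¬U ↑ ((¬P ↓ ¬V) ∨ (R → ¬Q))).

¬U = ¬T = F
¬P = ¬T = F
¬V = ¬T = F
¬P ↓ ¬V = F ↓ F = T
¬Q = ¬F = T
R → ¬Q = F → T = T
(¬P ↓ ¬V) ∨ (R → ¬Q) = T ∨ T = T
¬U ↑ ((¬P ↓ ¬V) ∨ (R → ¬Q)) = F ↑ T = T
S ↑ (¬U ↑ ((¬P ↓ ¬V) ∨ (R → ¬Q))) = F ↑ T = T
Thus #3 is true.

True statements: 2 (#1, #3).

2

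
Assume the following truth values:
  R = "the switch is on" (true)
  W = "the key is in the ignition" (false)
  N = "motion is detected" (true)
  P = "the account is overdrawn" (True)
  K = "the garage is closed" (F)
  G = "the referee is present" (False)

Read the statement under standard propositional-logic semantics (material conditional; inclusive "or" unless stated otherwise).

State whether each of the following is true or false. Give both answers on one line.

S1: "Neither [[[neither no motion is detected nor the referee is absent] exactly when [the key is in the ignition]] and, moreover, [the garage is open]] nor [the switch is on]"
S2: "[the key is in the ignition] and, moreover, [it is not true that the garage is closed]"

S1: In symbols: (((not N nor not G) iff W) and not K) nor R

not N = not True = False
not G = not False = True
not N nor not G = False nor True = False
(not N nor not G) iff W = False iff False = True
not K = not False = True
((not N nor not G) iff W) and not K = True and True = True
(((not N nor not G) iff W) and not K) nor R = True nor True = False
Thus S1 is false.

S2: In symbols: W and not K

not K = not False = True
W and not K = False and True = False
Hence S2 is false.

S1 false, S2 false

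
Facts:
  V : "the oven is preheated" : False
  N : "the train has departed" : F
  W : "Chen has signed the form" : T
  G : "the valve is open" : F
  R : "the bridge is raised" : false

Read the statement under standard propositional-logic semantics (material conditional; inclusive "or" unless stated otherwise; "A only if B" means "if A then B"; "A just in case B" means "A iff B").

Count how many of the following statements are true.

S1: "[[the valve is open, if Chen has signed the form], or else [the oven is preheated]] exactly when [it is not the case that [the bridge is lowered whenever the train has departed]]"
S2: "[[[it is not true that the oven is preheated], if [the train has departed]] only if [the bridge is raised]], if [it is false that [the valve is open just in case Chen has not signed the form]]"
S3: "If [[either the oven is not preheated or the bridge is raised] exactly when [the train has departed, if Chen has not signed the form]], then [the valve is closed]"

S1: Formalization: ((W -> G) or V) iff not (N -> not R)

W -> G = True -> False = False
(W -> G) or V = False or False = False
not R = not False = True
N -> not R = False -> True = True
not (N -> not R) = not True = False
((W -> G) or V) iff not (N -> not R) = False iff False = True
Thus S1 is true.

S2: This is not (G iff not W) -> ((N -> not V) -> R).

not W = not True = False
G iff not W = False iff False = True
not (G iff not W) = not True = False
not V = not False = True
N -> not V = False -> True = True
(N -> not V) -> R = True -> False = False
not (G iff not W) -> ((N -> not V) -> R) = False -> False = True
Hence S2 is true.

S3: Formalization: ((not V or R) iff (not W -> N)) -> not G

not V = not False = True
not V or R = True or False = True
not W = not True = False
not W -> N = False -> False = True
(not V or R) iff (not W -> N) = True iff True = True
not G = not False = True
((not V or R) iff (not W -> N)) -> not G = True -> True = True
So S3 is true.

3 of the 3 statements are true.

3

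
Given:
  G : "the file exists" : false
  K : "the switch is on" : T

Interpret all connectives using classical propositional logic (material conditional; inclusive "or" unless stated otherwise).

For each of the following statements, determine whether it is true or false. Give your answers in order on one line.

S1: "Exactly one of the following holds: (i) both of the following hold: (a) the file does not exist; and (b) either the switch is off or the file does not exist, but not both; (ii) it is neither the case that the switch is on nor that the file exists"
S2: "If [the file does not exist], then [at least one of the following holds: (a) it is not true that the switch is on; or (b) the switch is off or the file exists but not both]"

S1: In symbols: (¬G ∧ (¬K ⊕ ¬G)) ⊕ (K ↓ G)

¬G = ¬F = T
¬K = ¬T = F
¬G = ¬F = T
¬K ⊕ ¬G = F ⊕ T = T
¬G ∧ (¬K ⊕ ¬G) = T ∧ T = T
K ↓ G = T ↓ F = F
(¬G ∧ (¬K ⊕ ¬G)) ⊕ (K ↓ G) = T ⊕ F = T
Hence S1 is true.

S2: Formalization: ¬G → (¬K ∨ (¬K ⊕ G))

¬G = ¬F = T
¬K = ¬T = F
¬K = ¬T = F
¬K ⊕ G = F ⊕ F = F
¬K ∨ (¬K ⊕ G) = F ∨ F = F
¬G → (¬K ∨ (¬K ⊕ G)) = T → F = F
Hence S2 is false.

S1 True, S2 False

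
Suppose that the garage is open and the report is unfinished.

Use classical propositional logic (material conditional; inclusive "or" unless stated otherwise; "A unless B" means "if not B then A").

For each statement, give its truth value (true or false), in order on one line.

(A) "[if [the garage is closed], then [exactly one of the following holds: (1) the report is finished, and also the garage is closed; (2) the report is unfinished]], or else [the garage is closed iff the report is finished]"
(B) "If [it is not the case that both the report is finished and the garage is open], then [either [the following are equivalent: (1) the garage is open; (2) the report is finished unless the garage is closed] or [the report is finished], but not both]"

Let L = "the garage is closed" (False), S = "the report is finished" (False).

(A): This is (L -> ((S and L) xor not S)) or (L iff S).

S and L = False and False = False
not S = not False = True
(S and L) xor not S = False xor True = True
L -> ((S and L) xor not S) = False -> True = True
L iff S = False iff False = True
(L -> ((S and L) xor not S)) or (L iff S) = True or True = True
So (A) is true.

(B): In symbols: (S nand not L) -> ((not L iff (S or L)) xor S)

not L = not False = True
S nand not L = False nand True = True
not L = not False = True
S or L = False or False = False
not L iff (S or L) = True iff False = False
(not L iff (S or L)) xor S = False xor False = False
(S nand not L) -> ((not L iff (S or L)) xor S) = True -> False = False
So (B) is false.

(A) True, (B) False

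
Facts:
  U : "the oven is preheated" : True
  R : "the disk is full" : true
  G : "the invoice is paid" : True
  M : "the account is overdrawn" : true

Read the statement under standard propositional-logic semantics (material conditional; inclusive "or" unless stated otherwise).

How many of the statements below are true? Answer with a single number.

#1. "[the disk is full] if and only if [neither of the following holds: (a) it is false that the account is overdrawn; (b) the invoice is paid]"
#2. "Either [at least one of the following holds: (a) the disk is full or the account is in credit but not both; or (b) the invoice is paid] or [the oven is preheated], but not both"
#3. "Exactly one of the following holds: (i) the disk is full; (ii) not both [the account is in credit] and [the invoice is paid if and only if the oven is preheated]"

0

#1: Parsed as R ↔ (¬M ↓ G)

¬M = ¬T = F
¬M ↓ G = F ↓ T = F
R ↔ (¬M ↓ G) = T ↔ F = F
So #1 is false.

#2: This is ((R ⊕ ¬M) ∨ G) ⊕ U.

¬M = ¬T = F
R ⊕ ¬M = T ⊕ F = T
(R ⊕ ¬M) ∨ G = T ∨ T = T
((R ⊕ ¬M) ∨ G) ⊕ U = T ⊕ T = F
So #2 is false.

#3: In symbols: R ⊕ (¬M ↑ (G ↔ U))

¬M = ¬T = F
G ↔ U = T ↔ T = T
¬M ↑ (G ↔ U) = F ↑ T = T
R ⊕ (¬M ↑ (G ↔ U)) = T ⊕ T = F
So #3 is false.

Count: 0.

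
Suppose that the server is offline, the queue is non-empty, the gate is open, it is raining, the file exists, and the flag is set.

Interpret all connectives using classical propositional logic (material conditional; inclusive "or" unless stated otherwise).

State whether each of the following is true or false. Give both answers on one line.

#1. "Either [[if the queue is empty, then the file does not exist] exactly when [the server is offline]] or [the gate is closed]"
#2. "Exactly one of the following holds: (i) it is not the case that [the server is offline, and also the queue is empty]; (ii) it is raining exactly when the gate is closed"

#1 true; #2 true

Let W = "the queue is empty" (False), P = "the file exists" (True), U = "the server is online" (False), R = "the gate is open" (True), G = "it is raining" (True).

#1: Parsed as ((W -> not P) iff not U) or not R

not P = not True = False
W -> not P = False -> False = True
not U = not False = True
(W -> not P) iff not U = True iff True = True
not R = not True = False
((W -> not P) iff not U) or not R = True or False = True
Hence #1 is true.

#2: In symbols: not (not U and W) xor (G iff not R)

not U = not False = True
not U and W = True and False = False
not (not U and W) = not False = True
not R = not True = False
G iff not R = True iff False = False
not (not U and W) xor (G iff not R) = True xor False = True
Thus #2 is true.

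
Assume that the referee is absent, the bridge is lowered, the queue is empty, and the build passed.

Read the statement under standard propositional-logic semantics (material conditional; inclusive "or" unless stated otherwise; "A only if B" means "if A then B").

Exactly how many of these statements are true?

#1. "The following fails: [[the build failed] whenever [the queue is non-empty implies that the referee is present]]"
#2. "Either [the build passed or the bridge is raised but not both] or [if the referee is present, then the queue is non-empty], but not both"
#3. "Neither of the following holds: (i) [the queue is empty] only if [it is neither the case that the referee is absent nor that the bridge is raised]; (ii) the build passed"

1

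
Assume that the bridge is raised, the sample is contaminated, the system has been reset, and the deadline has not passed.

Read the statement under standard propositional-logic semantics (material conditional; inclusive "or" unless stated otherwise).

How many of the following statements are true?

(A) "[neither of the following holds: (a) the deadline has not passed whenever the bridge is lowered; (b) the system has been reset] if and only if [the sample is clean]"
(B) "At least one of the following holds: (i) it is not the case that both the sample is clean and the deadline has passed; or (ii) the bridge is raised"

2

Let P = "the bridge is raised" (True), S = "the deadline has passed" (False), R = "the system has been reset" (True), Q = "the sample is contaminated" (True).

(A): Parsed as ((not P -> not S) nor R) iff not Q

not P = not True = False
not S = not False = True
not P -> not S = False -> True = True
(not P -> not S) nor R = True nor True = False
not Q = not True = False
((not P -> not S) nor R) iff not Q = False iff False = True
Thus (A) is true.

(B): This is (not Q nand S) or P.

not Q = not True = False
not Q nand S = False nand False = True
(not Q nand S) or P = True or True = True
Thus (B) is true.

Count: 2.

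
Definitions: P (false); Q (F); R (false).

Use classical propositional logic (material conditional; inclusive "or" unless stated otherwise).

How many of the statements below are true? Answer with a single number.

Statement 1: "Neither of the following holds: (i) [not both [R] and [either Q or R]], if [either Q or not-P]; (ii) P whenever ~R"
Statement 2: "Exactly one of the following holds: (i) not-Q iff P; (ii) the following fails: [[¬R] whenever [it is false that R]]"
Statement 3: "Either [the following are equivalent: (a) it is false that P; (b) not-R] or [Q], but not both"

1

Statement 1: This is ((Q | ~P) -> (R nand (Q | R))) nor (~R -> P).

~P = ~F = T
Q | ~P = F | T = T
Q | R = F | F = F
R nand (Q | R) = F nand F = T
(Q | ~P) -> (R nand (Q | R)) = T -> T = T
~R = ~F = T
~R -> P = T -> F = F
((Q | ~P) -> (R nand (Q | R))) nor (~R -> P) = T nor F = F
So Statement 1 is false.

Statement 2: Formalization: (~Q <-> P) xor ~(~R -> ~R)

~Q = ~F = T
~Q <-> P = T <-> F = F
~R = ~F = T
~R = ~F = T
~R -> ~R = T -> T = T
~(~R -> ~R) = ~T = F
(~Q <-> P) xor ~(~R -> ~R) = F xor F = F
Thus Statement 2 is false.

Statement 3: This is (~P <-> ~R) xor Q.

~P = ~F = T
~R = ~F = T
~P <-> ~R = T <-> T = T
(~P <-> ~R) xor Q = T xor F = T
Hence Statement 3 is true.

Count: 1.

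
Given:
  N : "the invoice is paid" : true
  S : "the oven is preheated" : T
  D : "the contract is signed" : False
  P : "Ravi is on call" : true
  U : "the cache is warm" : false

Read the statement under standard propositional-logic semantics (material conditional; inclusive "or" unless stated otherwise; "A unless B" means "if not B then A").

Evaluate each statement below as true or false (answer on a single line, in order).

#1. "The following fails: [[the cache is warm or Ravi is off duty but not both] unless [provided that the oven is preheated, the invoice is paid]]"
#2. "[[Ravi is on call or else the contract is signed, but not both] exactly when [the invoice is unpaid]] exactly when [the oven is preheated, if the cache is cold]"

#1 False; #2 False

#1: Formalization: ¬((U ⊕ ¬P) ∨ (S → N))

¬P = ¬T = F
U ⊕ ¬P = F ⊕ F = F
S → N = T → T = T
(U ⊕ ¬P) ∨ (S → N) = F ∨ T = T
¬((U ⊕ ¬P) ∨ (S → N)) = ¬T = F
Hence #1 is false.

#2: This is ((P ⊕ D) ↔ ¬N) ↔ (¬U → S).

P ⊕ D = T ⊕ F = T
¬N = ¬T = F
(P ⊕ D) ↔ ¬N = T ↔ F = F
¬U = ¬F = T
¬U → S = T → T = T
((P ⊕ D) ↔ ¬N) ↔ (¬U → S) = F ↔ T = F
So #2 is false.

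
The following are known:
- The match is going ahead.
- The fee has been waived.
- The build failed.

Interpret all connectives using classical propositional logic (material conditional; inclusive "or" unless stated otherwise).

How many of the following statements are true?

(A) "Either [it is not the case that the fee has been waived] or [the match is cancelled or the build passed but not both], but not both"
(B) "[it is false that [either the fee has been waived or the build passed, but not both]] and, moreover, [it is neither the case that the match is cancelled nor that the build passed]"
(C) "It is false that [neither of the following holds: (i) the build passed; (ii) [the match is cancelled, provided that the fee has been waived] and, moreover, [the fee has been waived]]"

0

Let Q = "the fee has been waived" (T), P = "the match is cancelled" (F), R = "the build passed" (F).

(A): This is ~Q xor (P xor R).

~Q = ~T = F
P xor R = F xor F = F
~Q xor (P xor R) = F xor F = F
Thus (A) is false.

(B): In symbols: ~(Q xor R) & (P nor R)

Q xor R = T xor F = T
~(Q xor R) = ~T = F
P nor R = F nor F = T
~(Q xor R) & (P nor R) = F & T = F
So (B) is false.

(C): Formalization: ~(R nor ((Q -> P) & Q))

Q -> P = T -> F = F
(Q -> P) & Q = F & T = F
R nor ((Q -> P) & Q) = F nor F = T
~(R nor ((Q -> P) & Q)) = ~T = F
Thus (C) is false.

0 of the 3 statements are true (none).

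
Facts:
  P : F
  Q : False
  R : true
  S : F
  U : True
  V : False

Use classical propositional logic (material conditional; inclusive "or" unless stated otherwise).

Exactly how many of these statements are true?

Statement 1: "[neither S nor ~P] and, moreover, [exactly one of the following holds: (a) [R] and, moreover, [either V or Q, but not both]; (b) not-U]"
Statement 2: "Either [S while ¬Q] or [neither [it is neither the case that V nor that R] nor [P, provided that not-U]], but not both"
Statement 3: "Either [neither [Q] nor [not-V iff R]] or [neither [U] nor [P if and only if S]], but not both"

0

Statement 1: In symbols: (S nor ~P) & ((R & (V xor Q)) xor ~U)

~P = ~F = T
S nor ~P = F nor T = F
V xor Q = F xor F = F
R & (V xor Q) = T & F = F
~U = ~T = F
(R & (V xor Q)) xor ~U = F xor F = F
(S nor ~P) & ((R & (V xor Q)) xor ~U) = F & F = F
So Statement 1 is false.

Statement 2: In symbols: (S & ~Q) xor ((V nor R) nor (~U -> P))

~Q = ~F = T
S & ~Q = F & T = F
V nor R = F nor T = F
~U = ~T = F
~U -> P = F -> F = T
(V nor R) nor (~U -> P) = F nor T = F
(S & ~Q) xor ((V nor R) nor (~U -> P)) = F xor F = F
So Statement 2 is false.

Statement 3: Parsed as (Q nor (~V <-> R)) xor (U nor (P <-> S))

~V = ~F = T
~V <-> R = T <-> T = T
Q nor (~V <-> R) = F nor T = F
P <-> S = F <-> F = T
U nor (P <-> S) = T nor T = F
(Q nor (~V <-> R)) xor (U nor (P <-> S)) = F xor F = F
Thus Statement 3 is false.

0 of the 3 statements are true (none).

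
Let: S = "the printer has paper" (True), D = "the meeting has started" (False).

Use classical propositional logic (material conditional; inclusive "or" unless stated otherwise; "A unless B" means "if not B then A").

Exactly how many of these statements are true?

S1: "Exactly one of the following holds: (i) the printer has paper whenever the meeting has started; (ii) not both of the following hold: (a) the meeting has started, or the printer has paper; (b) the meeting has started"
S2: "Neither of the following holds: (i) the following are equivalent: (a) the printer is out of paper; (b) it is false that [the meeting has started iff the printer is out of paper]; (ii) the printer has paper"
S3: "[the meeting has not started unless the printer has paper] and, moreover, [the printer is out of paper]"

S1: In symbols: (D -> S) xor ((D | S) nand D)

D -> S = F -> T = T
D | S = F | T = T
(D | S) nand D = T nand F = T
(D -> S) xor ((D | S) nand D) = T xor T = F
Thus S1 is false.

S2: This is (~S <-> ~(D <-> ~S)) nor S.

~S = ~T = F
~S = ~T = F
D <-> ~S = F <-> F = T
~(D <-> ~S) = ~T = F
~S <-> ~(D <-> ~S) = F <-> F = T
(~S <-> ~(D <-> ~S)) nor S = T nor T = F
Hence S2 is false.

S3: Formalization: (~D | S) & ~S

~D = ~F = T
~D | S = T | T = T
~S = ~T = F
(~D | S) & ~S = T & F = F
Thus S3 is false.

Count: 0.

0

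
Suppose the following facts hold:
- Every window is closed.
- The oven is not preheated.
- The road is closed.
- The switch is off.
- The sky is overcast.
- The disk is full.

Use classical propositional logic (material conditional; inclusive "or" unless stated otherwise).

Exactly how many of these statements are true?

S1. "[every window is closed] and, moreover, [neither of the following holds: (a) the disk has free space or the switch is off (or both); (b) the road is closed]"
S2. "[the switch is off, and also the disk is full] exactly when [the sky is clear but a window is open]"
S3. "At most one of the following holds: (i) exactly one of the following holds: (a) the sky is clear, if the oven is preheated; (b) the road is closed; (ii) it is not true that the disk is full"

Let P = "a window is open" (F), V = "the disk is full" (T), S = "the switch is on" (F), R = "the road is closed" (T), U = "the sky is overcast" (T), Q = "the oven is preheated" (F).

S1: This is ¬P ∧ ((¬V ∨ ¬S) ↓ R).

¬P = ¬F = T
¬V = ¬T = F
¬S = ¬F = T
¬V ∨ ¬S = F ∨ T = T
(¬V ∨ ¬S) ↓ R = T ↓ T = F
¬P ∧ ((¬V ∨ ¬S) ↓ R) = T ∧ F = F
So S1 is false.

S2: Parsed as (¬S ∧ V) ↔ (¬U ∧ P)

¬S = ¬F = T
¬S ∧ V = T ∧ T = T
¬U = ¬T = F
¬U ∧ P = F ∧ F = F
(¬S ∧ V) ↔ (¬U ∧ P) = T ↔ F = F
So S2 is false.

S3: In symbols: ((Q → ¬U) ⊕ R) ↑ ¬V

¬U = ¬T = F
Q → ¬U = F → F = T
(Q → ¬U) ⊕ R = T ⊕ T = F
¬V = ¬T = F
((Q → ¬U) ⊕ R) ↑ ¬V = F ↑ F = T
Hence S3 is true.

True statements: 1 (S3).

1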